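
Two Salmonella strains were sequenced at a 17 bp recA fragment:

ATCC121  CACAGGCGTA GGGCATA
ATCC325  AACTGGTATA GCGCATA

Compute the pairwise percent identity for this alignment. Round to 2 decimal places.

Differing sites — 1:C/A; 4:A/T; 7:C/T; 8:G/A; 12:G/C.
12 of the 17 sites match, so the percent identity is 12/17 × 100 = 70.59%.

70.59%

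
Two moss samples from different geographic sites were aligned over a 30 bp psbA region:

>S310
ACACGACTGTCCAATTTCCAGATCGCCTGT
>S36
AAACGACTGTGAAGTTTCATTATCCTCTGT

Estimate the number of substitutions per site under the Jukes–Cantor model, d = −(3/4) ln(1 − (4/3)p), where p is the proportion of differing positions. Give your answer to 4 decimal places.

Differing sites — 2:C/A; 11:C/G; 12:C/A; 14:A/G; 19:C/A; 20:A/T; 21:G/T; 25:G/C; 26:C/T.
p = 9/30 = 0.300000.
d = −0.75 · ln(1 − (4/3)·0.300000) = −0.75 · ln(0.600000) = −0.75 · (-0.510826) = 0.3831.

0.3831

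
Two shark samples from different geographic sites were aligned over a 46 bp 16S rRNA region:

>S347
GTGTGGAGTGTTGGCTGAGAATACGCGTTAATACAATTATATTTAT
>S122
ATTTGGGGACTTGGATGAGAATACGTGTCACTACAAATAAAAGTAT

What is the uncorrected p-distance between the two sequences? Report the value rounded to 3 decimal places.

Differing sites — 1:G/A; 3:G/T; 7:A/G; 9:T/A; 10:G/C; 15:C/A; 26:C/T; 29:T/C; 31:A/C; 37:T/A; 40:T/A; 42:T/A; 43:T/G.
There are 13 differences over 46 sites, so p = 13/46 = 0.283.

0.283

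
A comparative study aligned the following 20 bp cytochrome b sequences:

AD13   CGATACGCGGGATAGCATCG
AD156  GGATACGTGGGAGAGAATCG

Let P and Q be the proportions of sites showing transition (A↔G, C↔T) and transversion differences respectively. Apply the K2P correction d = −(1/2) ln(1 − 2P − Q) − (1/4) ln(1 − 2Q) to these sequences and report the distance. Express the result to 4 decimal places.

The sequences differ at positions 1 (C/G, transversion), 8 (C/T, transition), 13 (T/G, transversion), 16 (C/A, transversion).
Of the 4 differences, 1 transition and 3 transversions over 20 sites: P = 1/20 = 0.050000, Q = 3/20 = 0.150000.
d = −0.5·ln(0.750000) − 0.25·ln(0.700000) = −0.5·(-0.287682) − 0.25·(-0.356675) = 0.2330.

0.2330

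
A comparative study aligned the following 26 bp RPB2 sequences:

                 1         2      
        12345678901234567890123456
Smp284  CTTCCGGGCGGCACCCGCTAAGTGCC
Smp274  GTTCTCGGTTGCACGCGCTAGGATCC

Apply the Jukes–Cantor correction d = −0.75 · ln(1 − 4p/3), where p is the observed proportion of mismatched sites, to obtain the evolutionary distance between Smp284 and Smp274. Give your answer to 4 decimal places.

0.4643

Mismatches occur at site 1 (C/G), site 5 (C/T), site 6 (G/C), site 9 (C/T), site 10 (G/T), site 15 (C/G), site 21 (A/G), site 23 (T/A), site 24 (G/T).
p = 9/26 = 0.346154.
d = −0.75 · ln(1 − (4/3)·0.346154) = −0.75 · ln(0.538461) = −0.75 · (-0.619040) = 0.4643.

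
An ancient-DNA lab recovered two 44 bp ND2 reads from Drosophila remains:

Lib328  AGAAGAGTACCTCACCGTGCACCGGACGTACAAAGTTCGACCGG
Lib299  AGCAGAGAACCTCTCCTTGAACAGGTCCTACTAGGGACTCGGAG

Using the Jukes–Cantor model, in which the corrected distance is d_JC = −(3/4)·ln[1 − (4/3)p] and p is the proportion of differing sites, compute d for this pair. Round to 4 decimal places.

Differing sites — 3:A/C; 8:T/A; 14:A/T; 17:G/T; 20:C/A; 23:C/A; 26:A/T; 28:G/C; 32:A/T; 34:A/G; 36:T/G; 37:T/A; 39:G/T; 40:A/C; 41:C/G; 42:C/G; 43:G/A.
p = 17/44 = 0.386364.
d = −0.75 · ln(1 − (4/3)·0.386364) = −0.75 · ln(0.484848) = −0.75 · (-0.723920) = 0.5429.

0.5429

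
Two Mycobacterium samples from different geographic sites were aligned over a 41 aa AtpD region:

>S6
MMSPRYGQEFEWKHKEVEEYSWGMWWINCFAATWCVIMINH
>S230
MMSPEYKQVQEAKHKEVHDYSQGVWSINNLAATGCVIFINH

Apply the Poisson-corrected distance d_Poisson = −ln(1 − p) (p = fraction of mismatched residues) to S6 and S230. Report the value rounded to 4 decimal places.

0.4177

The sequences differ at positions 5 (R/E), 7 (G/K), 9 (E/V), 10 (F/Q), 12 (W/A), 18 (E/H), 19 (E/D), 22 (W/Q), 24 (M/V), 26 (W/S), 29 (C/N), 30 (F/L), 34 (W/G), 38 (M/F).
p = 14/41 = 0.341463.
d = −ln(1 − 0.341463) = −ln(0.658537) = 0.4177.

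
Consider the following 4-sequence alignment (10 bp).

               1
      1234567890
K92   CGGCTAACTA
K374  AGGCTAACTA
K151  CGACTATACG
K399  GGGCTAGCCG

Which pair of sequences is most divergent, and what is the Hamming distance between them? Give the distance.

6

Pairwise Hamming distances:
  K92 vs K374: 1
  K92 vs K151: 5
  K92 vs K399: 4
  K374 vs K151: 6
  K374 vs K399: 4
  K151 vs K399: 4
The largest is 6, between K374 and K151.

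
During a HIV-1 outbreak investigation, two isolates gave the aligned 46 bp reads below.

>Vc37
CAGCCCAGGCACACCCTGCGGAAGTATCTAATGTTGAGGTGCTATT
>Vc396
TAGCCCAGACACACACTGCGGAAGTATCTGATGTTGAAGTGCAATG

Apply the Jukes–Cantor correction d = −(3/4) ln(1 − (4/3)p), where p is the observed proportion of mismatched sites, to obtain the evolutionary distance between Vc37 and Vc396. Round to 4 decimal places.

0.1701

Mismatches occur at site 1 (C↔T), site 9 (G↔A), site 15 (C↔A), site 30 (A↔G), site 38 (G↔A), site 43 (T↔A), site 46 (T↔G).
p = 7/46 = 0.152174.
d = −0.75 · ln(1 − (4/3)·0.152174) = −0.75 · ln(0.797101) = −0.75 · (-0.226774) = 0.1701.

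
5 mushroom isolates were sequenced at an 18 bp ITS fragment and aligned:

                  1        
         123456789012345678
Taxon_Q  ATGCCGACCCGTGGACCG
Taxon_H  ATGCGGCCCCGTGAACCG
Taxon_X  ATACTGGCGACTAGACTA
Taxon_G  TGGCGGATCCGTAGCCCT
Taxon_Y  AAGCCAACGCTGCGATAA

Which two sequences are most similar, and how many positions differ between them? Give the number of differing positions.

3

Pairwise Hamming distances:
  Taxon_Q vs Taxon_H: 3
  Taxon_Q vs Taxon_X: 9
  Taxon_Q vs Taxon_G: 7
  Taxon_Q vs Taxon_Y: 9
  Taxon_H vs Taxon_X: 10
  Taxon_H vs Taxon_G: 8
  Taxon_H vs Taxon_Y: 12
  Taxon_X vs Taxon_G: 12
  Taxon_X vs Taxon_Y: 11
  Taxon_G vs Taxon_Y: 13
The smallest is 3, between Taxon_Q and Taxon_H.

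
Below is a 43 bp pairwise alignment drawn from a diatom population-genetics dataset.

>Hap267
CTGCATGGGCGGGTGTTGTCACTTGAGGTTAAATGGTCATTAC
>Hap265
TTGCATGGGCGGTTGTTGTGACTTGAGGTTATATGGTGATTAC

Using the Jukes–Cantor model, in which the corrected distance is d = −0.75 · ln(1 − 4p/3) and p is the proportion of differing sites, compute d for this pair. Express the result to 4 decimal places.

0.1263

The sequences differ at positions 1 (C/T), 13 (G/T), 20 (C/G), 32 (A/T), 38 (C/G).
p = 5/43 = 0.116279.
d = −0.75 · ln(1 − (4/3)·0.116279) = −0.75 · ln(0.844961) = −0.75 · (-0.168465) = 0.1263.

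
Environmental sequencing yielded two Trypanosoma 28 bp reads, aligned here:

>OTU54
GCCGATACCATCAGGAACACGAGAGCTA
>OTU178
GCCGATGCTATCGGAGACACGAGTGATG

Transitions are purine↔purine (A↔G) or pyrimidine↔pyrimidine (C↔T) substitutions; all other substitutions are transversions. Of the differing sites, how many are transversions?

Differing sites — 7:A/G (Ti); 9:C/T (Ti); 13:A/G (Ti); 15:G/A (Ti); 16:A/G (Ti); 24:A/T (Tv); 26:C/A (Tv); 28:A/G (Ti).
Of the 8 differences, 6 transitions and 2 transversions, so the answer is 2.

2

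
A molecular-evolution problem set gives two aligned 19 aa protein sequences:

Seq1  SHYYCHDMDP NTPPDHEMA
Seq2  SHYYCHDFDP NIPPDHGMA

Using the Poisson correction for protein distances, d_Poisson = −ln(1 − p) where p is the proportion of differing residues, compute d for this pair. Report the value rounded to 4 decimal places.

0.1719

Mismatches occur at site 8 (M↔F), site 12 (T↔I), site 17 (E↔G).
p = 3/19 = 0.157895.
d = −ln(1 − 0.157895) = −ln(0.842105) = 0.1719.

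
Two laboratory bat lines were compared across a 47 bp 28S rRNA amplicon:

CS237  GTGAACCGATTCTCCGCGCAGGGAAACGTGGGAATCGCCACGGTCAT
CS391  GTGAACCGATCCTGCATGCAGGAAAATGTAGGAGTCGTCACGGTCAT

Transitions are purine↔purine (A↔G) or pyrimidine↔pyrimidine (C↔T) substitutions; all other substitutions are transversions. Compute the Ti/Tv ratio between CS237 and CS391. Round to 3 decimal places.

Mismatches occur at site 11 (T→C, transition), site 14 (C→G, transversion), site 16 (G→A, transition), site 17 (C→T, transition), site 23 (G→A, transition), site 27 (C→T, transition), site 30 (G→A, transition), site 34 (A→G, transition), site 38 (C→T, transition).
Of the 9 differences, 8 transitions and 1 transversion, so Ti/Tv = 8/1 = 8.000.

8.000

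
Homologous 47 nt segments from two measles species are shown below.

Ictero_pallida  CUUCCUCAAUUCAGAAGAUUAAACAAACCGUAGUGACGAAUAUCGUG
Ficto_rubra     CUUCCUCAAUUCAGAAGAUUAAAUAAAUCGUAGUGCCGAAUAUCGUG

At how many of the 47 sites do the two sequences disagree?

The sequences differ at positions 24 (C/U), 28 (C/U), 36 (A/C).
That gives 3 mismatches out of 47 aligned sites, so the Hamming distance is 3.

3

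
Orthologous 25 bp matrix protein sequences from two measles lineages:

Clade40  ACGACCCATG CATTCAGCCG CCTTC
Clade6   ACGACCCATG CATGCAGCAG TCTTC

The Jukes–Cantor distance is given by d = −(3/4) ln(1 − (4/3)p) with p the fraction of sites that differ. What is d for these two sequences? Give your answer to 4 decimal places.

Differing sites — 14:T/G; 19:C/A; 21:C/T.
p = 3/25 = 0.120000.
d = −0.75 · ln(1 − (4/3)·0.120000) = −0.75 · ln(0.840000) = −0.75 · (-0.174353) = 0.1308.

0.1308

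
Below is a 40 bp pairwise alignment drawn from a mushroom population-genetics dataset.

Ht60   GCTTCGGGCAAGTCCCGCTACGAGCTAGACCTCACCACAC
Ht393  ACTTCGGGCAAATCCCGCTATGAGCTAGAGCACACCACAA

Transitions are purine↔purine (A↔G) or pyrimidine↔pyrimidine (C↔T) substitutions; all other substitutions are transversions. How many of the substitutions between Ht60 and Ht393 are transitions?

3

Mismatches occur at site 1 (G→A, transition), site 12 (G→A, transition), site 21 (C→T, transition), site 30 (C→G, transversion), site 32 (T→A, transversion), site 40 (C→A, transversion).
Of the 6 differences, 3 transitions and 3 transversions, so the answer is 3.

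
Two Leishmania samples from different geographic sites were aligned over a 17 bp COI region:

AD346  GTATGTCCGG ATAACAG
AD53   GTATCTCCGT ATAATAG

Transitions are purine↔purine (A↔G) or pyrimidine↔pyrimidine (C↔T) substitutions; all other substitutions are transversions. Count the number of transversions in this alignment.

2

Mismatches occur at site 5 (G/C, transversion), site 10 (G/T, transversion), site 15 (C/T, transition).
Of the 3 differences, 1 transition and 2 transversions, so the answer is 2.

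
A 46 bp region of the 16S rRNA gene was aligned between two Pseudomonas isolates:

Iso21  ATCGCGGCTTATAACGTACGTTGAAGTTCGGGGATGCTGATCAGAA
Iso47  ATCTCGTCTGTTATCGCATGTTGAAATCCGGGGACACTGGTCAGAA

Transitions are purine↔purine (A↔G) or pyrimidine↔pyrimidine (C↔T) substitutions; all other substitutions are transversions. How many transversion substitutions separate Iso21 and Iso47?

5

Differing sites — 4:G/T (Tv); 7:G/T (Tv); 10:T/G (Tv); 11:A/T (Tv); 14:A/T (Tv); 17:T/C (Ti); 19:C/T (Ti); 26:G/A (Ti); 28:T/C (Ti); 35:T/C (Ti); 36:G/A (Ti); 40:A/G (Ti).
Of the 12 differences, 7 transitions and 5 transversions, so the answer is 5.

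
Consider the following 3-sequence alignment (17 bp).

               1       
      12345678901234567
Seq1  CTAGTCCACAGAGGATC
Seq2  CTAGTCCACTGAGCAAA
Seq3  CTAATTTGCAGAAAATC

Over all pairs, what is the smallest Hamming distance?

4

Pairwise Hamming distances:
  Seq1 vs Seq2: 4
  Seq1 vs Seq3: 6
  Seq2 vs Seq3: 9
The smallest is 4, between Seq1 and Seq2.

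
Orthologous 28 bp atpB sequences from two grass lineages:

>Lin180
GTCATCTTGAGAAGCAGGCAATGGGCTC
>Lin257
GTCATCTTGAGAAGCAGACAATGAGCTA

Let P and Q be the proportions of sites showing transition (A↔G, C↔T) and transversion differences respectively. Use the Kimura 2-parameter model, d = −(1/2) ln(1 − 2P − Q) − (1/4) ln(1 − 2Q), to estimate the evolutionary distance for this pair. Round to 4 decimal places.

0.1169

Differing sites — 18:G/A (Ti); 24:G/A (Ti); 28:C/A (Tv).
Of the 3 differences, 2 transitions and 1 transversion over 28 sites: P = 2/28 = 0.071429, Q = 1/28 = 0.035714.
d = −0.5·ln(0.821428) − 0.25·ln(0.928572) = −0.5·(-0.196711) − 0.25·(-0.074107) = 0.1169.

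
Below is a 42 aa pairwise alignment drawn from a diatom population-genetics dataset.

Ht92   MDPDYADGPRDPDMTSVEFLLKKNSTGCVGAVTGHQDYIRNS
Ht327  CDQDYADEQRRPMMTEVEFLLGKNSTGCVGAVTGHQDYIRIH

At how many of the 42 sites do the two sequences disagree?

The sequences differ at positions 1 (M/C), 3 (P/Q), 8 (G/E), 9 (P/Q), 11 (D/R), 13 (D/M), 16 (S/E), 22 (K/G), 41 (N/I), 42 (S/H).
That gives 10 mismatches out of 42 aligned sites, so the Hamming distance is 10.

10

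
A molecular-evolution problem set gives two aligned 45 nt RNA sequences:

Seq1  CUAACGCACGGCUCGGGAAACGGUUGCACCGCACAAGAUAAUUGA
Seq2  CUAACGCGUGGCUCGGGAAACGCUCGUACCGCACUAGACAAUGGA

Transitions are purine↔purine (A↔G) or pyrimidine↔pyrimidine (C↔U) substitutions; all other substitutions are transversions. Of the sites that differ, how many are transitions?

Differing sites — 8:A/G (Ti); 9:C/U (Ti); 23:G/C (Tv); 25:U/C (Ti); 27:C/U (Ti); 35:A/U (Tv); 39:U/C (Ti); 43:U/G (Tv).
Of the 8 differences, 5 transitions and 3 transversions, so the answer is 5.

5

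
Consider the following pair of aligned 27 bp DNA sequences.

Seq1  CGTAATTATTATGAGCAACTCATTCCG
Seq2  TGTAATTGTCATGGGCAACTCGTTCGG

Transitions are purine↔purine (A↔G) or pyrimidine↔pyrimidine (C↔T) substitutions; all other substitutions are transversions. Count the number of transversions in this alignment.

1

Mismatches occur at site 1 (C/T, transition), site 8 (A/G, transition), site 10 (T/C, transition), site 14 (A/G, transition), site 22 (A/G, transition), site 26 (C/G, transversion).
Of the 6 differences, 5 transitions and 1 transversion, so the answer is 1.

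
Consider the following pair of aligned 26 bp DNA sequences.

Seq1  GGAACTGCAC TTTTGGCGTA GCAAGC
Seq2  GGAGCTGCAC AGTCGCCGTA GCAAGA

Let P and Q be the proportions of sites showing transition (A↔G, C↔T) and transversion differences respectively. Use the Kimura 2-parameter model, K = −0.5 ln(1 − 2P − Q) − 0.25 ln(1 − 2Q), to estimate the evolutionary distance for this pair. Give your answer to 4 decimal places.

0.2758

Mismatches occur at site 4 (A→G, transition), site 11 (T→A, transversion), site 12 (T→G, transversion), site 14 (T→C, transition), site 16 (G→C, transversion), site 26 (C→A, transversion).
Of the 6 differences, 2 transitions and 4 transversions over 26 sites: P = 2/26 = 0.076923, Q = 4/26 = 0.153846.
d = −0.5·ln(0.692308) − 0.25·ln(0.692308) = −0.5·(-0.367724) − 0.25·(-0.367724) = 0.2758.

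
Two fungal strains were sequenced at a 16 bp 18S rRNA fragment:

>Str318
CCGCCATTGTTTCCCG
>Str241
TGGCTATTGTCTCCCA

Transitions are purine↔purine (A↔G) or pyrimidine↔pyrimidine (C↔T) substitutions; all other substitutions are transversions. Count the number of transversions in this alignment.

The sequences differ at positions 1 (C/T, transition), 2 (C/G, transversion), 5 (C/T, transition), 11 (T/C, transition), 16 (G/A, transition).
Of the 5 differences, 4 transitions and 1 transversion, so the answer is 1.

1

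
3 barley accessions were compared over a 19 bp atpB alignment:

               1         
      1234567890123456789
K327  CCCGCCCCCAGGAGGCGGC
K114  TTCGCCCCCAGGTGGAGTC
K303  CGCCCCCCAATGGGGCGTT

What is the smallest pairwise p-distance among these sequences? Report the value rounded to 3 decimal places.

0.263

Pairwise Hamming distances:
  K327 vs K114: 5
  K327 vs K303: 7
  K114 vs K303: 8
The smallest is 5 mismatches, between K327 and K114; p = 5/19 = 0.263.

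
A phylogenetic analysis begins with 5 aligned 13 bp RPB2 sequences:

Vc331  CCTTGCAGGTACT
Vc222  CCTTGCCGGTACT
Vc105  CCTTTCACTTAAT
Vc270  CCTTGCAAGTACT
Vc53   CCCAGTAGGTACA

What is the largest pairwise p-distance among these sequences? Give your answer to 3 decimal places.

0.615

Pairwise Hamming distances:
  Vc331 vs Vc222: 1
  Vc331 vs Vc105: 4
  Vc331 vs Vc270: 1
  Vc331 vs Vc53: 4
  Vc222 vs Vc105: 5
  Vc222 vs Vc270: 2
  Vc222 vs Vc53: 5
  Vc105 vs Vc270: 4
  Vc105 vs Vc53: 8
  Vc270 vs Vc53: 5
The largest is 8 mismatches, between Vc105 and Vc53; p = 8/13 = 0.615.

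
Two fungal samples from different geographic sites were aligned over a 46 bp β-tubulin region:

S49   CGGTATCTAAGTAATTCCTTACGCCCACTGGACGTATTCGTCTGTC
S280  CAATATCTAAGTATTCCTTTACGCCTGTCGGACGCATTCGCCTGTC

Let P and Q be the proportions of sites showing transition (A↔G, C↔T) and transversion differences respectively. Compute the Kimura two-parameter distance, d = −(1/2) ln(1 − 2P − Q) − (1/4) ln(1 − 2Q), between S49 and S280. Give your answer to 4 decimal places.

Mismatches occur at site 2 (G/A, transition), site 3 (G/A, transition), site 14 (A/T, transversion), site 16 (T/C, transition), site 18 (C/T, transition), site 26 (C/T, transition), site 27 (A/G, transition), site 28 (C/T, transition), site 29 (T/C, transition), site 35 (T/C, transition), site 41 (T/C, transition).
Of the 11 differences, 10 transitions and 1 transversion over 46 sites: P = 10/46 = 0.217391, Q = 1/46 = 0.021739.
d = −0.5·ln(0.543479) − 0.25·ln(0.956522) = −0.5·(-0.609764) − 0.25·(-0.044451) = 0.3160.

0.3160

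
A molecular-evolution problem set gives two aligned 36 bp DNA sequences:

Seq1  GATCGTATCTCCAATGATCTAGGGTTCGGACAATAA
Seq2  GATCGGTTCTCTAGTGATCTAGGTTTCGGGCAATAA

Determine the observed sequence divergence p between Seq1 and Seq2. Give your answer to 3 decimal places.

0.167

The sequences differ at positions 6 (T/G), 7 (A/T), 12 (C/T), 14 (A/G), 24 (G/T), 30 (A/G).
There are 6 differences over 36 sites, so p = 6/36 = 0.167.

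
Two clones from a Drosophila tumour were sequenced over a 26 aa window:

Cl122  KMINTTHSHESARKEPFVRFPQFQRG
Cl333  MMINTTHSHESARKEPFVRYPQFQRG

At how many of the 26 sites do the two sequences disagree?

Mismatches occur at site 1 (K/M), site 20 (F/Y).
That gives 2 mismatches out of 26 aligned sites, so the Hamming distance is 2.

2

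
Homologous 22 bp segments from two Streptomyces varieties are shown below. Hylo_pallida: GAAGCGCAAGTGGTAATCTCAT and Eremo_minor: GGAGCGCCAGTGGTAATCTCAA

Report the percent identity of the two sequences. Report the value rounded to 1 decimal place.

86.4%

The sequences differ at positions 2 (A/G), 8 (A/C), 22 (T/A).
19 of the 22 sites match, so the percent identity is 19/22 × 100 = 86.4%.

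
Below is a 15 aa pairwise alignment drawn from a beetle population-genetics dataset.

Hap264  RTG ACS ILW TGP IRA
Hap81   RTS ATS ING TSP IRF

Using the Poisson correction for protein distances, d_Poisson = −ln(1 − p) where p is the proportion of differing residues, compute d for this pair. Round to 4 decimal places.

Differing sites — 3:G/S; 5:C/T; 8:L/N; 9:W/G; 11:G/S; 15:A/F.
p = 6/15 = 0.400000.
d = −ln(1 − 0.400000) = −ln(0.600000) = 0.5108.

0.5108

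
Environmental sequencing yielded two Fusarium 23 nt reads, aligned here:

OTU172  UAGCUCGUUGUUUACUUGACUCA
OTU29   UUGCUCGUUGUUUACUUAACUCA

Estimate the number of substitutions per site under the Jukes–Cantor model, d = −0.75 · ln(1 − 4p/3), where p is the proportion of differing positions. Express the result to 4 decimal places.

0.0924

Mismatches occur at site 2 (A/U), site 18 (G/A).
p = 2/23 = 0.086957.
d = −0.75 · ln(1 − (4/3)·0.086957) = −0.75 · ln(0.884057) = −0.75 · (-0.123234) = 0.0924.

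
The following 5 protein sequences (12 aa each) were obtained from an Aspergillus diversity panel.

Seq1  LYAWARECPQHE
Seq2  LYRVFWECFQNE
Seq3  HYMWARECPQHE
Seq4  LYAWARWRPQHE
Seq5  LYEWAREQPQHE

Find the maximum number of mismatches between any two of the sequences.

Pairwise Hamming distances:
  Seq1 vs Seq2: 6
  Seq1 vs Seq3: 2
  Seq1 vs Seq4: 2
  Seq1 vs Seq5: 2
  Seq2 vs Seq3: 7
  Seq2 vs Seq4: 8
  Seq2 vs Seq5: 7
  Seq3 vs Seq4: 4
  Seq3 vs Seq5: 3
  Seq4 vs Seq5: 3
The largest is 8, between Seq2 and Seq4.

8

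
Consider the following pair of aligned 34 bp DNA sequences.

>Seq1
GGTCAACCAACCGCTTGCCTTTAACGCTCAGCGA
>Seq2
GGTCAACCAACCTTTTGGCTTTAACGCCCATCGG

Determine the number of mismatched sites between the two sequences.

The sequences differ at positions 13 (G/T), 14 (C/T), 18 (C/G), 28 (T/C), 31 (G/T), 34 (A/G).
That gives 6 mismatches out of 34 aligned sites, so the Hamming distance is 6.

6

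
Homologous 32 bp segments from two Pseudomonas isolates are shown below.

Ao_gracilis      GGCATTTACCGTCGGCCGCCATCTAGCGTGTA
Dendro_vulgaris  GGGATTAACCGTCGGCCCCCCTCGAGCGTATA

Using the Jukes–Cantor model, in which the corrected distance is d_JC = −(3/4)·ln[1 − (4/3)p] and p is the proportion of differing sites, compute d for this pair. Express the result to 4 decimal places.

0.2158

Differing sites — 3:C/G; 7:T/A; 18:G/C; 21:A/C; 24:T/G; 30:G/A.
p = 6/32 = 0.187500.
d = −0.75 · ln(1 − (4/3)·0.187500) = −0.75 · ln(0.750000) = −0.75 · (-0.287682) = 0.2158.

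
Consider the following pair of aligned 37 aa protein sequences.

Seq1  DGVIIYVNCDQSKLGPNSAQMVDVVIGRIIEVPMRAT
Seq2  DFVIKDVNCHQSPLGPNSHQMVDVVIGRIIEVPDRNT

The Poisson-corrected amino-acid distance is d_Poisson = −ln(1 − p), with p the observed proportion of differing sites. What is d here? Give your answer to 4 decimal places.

The sequences differ at positions 2 (G/F), 5 (I/K), 6 (Y/D), 10 (D/H), 13 (K/P), 19 (A/H), 34 (M/D), 36 (A/N).
p = 8/37 = 0.216216.
d = −ln(1 − 0.216216) = −ln(0.783784) = 0.2436.

0.2436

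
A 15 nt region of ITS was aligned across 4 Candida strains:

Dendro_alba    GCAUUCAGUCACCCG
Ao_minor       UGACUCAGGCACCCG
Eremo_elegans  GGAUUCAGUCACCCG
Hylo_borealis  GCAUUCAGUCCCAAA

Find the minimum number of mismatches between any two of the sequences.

Pairwise Hamming distances:
  Dendro_alba vs Ao_minor: 4
  Dendro_alba vs Eremo_elegans: 1
  Dendro_alba vs Hylo_borealis: 4
  Ao_minor vs Eremo_elegans: 3
  Ao_minor vs Hylo_borealis: 8
  Eremo_elegans vs Hylo_borealis: 5
The smallest is 1, between Dendro_alba and Eremo_elegans.

1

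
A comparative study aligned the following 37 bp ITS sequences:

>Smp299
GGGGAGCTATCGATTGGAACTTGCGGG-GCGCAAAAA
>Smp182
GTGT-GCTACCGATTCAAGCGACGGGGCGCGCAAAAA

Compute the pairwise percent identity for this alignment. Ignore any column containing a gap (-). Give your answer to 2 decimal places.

Excluding the 2 gap columns leaves 35 comparable sites.
Mismatches occur at site 2 (G↔T), site 4 (G↔T), site 10 (T↔C), site 16 (G↔C), site 17 (G↔A), site 19 (A↔G), site 21 (T↔G), site 22 (T↔A), site 23 (G↔C), site 24 (C↔G).
25 of the 35 comparable sites match, so the percent identity is 25/35 × 100 = 71.43%.

71.43%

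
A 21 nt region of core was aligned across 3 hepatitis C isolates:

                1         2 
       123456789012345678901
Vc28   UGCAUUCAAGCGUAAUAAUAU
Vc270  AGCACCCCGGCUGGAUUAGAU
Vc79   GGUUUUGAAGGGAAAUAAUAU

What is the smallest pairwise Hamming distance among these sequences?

6

Pairwise Hamming distances:
  Vc28 vs Vc270: 10
  Vc28 vs Vc79: 6
  Vc270 vs Vc79: 14
The smallest is 6, between Vc28 and Vc79.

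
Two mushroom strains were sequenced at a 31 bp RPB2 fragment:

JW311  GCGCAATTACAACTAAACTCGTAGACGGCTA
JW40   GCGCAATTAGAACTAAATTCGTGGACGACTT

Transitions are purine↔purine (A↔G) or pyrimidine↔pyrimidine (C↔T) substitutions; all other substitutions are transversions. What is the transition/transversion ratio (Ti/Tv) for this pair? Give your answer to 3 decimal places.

1.500

Mismatches occur at site 10 (C↔G, transversion), site 18 (C↔T, transition), site 23 (A↔G, transition), site 28 (G↔A, transition), site 31 (A↔T, transversion).
Of the 5 differences, 3 transitions and 2 transversions, so Ti/Tv = 3/2 = 1.500.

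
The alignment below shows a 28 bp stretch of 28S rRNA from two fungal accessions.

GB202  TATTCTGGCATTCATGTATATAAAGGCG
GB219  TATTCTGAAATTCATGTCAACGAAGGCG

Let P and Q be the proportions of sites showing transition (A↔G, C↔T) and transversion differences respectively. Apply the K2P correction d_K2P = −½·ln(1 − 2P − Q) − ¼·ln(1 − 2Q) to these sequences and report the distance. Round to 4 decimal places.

0.2542

Differing sites — 8:G/A (Ti); 9:C/A (Tv); 18:A/C (Tv); 19:T/A (Tv); 21:T/C (Ti); 22:A/G (Ti).
Of the 6 differences, 3 transitions and 3 transversions over 28 sites: P = 3/28 = 0.107143, Q = 3/28 = 0.107143.
d = −0.5·ln(0.678571) − 0.25·ln(0.785714) = −0.5·(-0.387766) − 0.25·(-0.241162) = 0.2542.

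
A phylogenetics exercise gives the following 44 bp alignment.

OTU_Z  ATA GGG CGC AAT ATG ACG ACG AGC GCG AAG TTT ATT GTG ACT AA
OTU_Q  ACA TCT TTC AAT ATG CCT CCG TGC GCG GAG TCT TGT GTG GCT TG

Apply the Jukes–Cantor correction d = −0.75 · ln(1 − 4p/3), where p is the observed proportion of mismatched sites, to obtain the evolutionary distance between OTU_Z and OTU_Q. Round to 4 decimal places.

Differing sites — 2:T/C; 4:G/T; 5:G/C; 6:G/T; 7:C/T; 8:G/T; 16:A/C; 18:G/T; 19:A/C; 22:A/T; 28:A/G; 32:T/C; 34:A/T; 35:T/G; 40:A/G; 43:A/T; 44:A/G.
p = 17/44 = 0.386364.
d = −0.75 · ln(1 − (4/3)·0.386364) = −0.75 · ln(0.484848) = −0.75 · (-0.723920) = 0.5429.

0.5429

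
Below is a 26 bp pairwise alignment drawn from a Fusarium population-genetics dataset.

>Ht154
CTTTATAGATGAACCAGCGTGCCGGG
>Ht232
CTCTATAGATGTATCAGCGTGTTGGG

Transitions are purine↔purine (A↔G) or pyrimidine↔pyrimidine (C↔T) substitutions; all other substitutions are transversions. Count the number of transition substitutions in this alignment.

4

The sequences differ at positions 3 (T/C, transition), 12 (A/T, transversion), 14 (C/T, transition), 22 (C/T, transition), 23 (C/T, transition).
Of the 5 differences, 4 transitions and 1 transversion, so the answer is 4.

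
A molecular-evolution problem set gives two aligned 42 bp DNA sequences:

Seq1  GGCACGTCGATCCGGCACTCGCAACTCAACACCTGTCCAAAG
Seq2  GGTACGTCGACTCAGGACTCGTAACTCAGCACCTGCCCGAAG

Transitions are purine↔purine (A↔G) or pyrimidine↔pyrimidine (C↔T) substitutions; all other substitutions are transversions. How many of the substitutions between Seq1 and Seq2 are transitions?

8

Differing sites — 3:C/T (Ti); 11:T/C (Ti); 12:C/T (Ti); 14:G/A (Ti); 16:C/G (Tv); 22:C/T (Ti); 29:A/G (Ti); 36:T/C (Ti); 39:A/G (Ti).
Of the 9 differences, 8 transitions and 1 transversion, so the answer is 8.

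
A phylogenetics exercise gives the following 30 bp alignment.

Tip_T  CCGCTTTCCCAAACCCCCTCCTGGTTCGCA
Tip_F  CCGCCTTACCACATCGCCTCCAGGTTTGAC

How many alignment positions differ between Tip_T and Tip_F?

9

The sequences differ at positions 5 (T/C), 8 (C/A), 12 (A/C), 14 (C/T), 16 (C/G), 22 (T/A), 27 (C/T), 29 (C/A), 30 (A/C).
That gives 9 mismatches out of 30 aligned sites, so the Hamming distance is 9.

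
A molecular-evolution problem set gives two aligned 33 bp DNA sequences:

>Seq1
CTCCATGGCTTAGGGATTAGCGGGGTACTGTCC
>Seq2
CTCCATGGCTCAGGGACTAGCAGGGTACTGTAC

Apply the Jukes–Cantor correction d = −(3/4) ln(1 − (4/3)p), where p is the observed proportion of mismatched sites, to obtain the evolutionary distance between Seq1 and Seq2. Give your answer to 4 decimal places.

Mismatches occur at site 11 (T→C), site 17 (T→C), site 22 (G→A), site 32 (C→A).
p = 4/33 = 0.121212.
d = −0.75 · ln(1 − (4/3)·0.121212) = −0.75 · ln(0.838384) = −0.75 · (-0.176279) = 0.1322.

0.1322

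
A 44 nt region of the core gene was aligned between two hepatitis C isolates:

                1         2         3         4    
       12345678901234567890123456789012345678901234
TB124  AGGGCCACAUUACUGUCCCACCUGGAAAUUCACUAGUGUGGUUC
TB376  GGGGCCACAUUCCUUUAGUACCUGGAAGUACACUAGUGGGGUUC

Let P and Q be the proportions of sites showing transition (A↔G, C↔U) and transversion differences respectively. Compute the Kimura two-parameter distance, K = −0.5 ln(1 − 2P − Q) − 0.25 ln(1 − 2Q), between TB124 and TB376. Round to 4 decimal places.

0.2388

The sequences differ at positions 1 (A/G, transition), 12 (A/C, transversion), 15 (G/U, transversion), 17 (C/A, transversion), 18 (C/G, transversion), 19 (C/U, transition), 28 (A/G, transition), 30 (U/A, transversion), 39 (U/G, transversion).
Of the 9 differences, 3 transitions and 6 transversions over 44 sites: P = 3/44 = 0.068182, Q = 6/44 = 0.136364.
d = −0.5·ln(0.727272) − 0.25·ln(0.727272) = −0.5·(-0.318455) − 0.25·(-0.318455) = 0.2388.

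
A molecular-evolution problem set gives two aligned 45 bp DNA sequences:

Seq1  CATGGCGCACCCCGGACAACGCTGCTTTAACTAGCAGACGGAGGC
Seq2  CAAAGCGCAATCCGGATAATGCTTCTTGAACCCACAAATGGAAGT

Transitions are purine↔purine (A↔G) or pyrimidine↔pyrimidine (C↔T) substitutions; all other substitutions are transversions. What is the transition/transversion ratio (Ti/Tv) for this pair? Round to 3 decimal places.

Mismatches occur at site 3 (T/A, transversion), site 4 (G/A, transition), site 10 (C/A, transversion), site 11 (C/T, transition), site 17 (C/T, transition), site 20 (C/T, transition), site 24 (G/T, transversion), site 28 (T/G, transversion), site 32 (T/C, transition), site 33 (A/C, transversion), site 34 (G/A, transition), site 37 (G/A, transition), site 39 (C/T, transition), site 43 (G/A, transition), site 45 (C/T, transition).
Of the 15 differences, 10 transitions and 5 transversions, so Ti/Tv = 10/5 = 2.000.

2.000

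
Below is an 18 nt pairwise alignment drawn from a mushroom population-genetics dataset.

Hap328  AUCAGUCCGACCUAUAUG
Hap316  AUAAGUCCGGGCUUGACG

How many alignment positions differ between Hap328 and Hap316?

6

The sequences differ at positions 3 (C/A), 10 (A/G), 11 (C/G), 14 (A/U), 15 (U/G), 17 (U/C).
That gives 6 mismatches out of 18 aligned sites, so the Hamming distance is 6.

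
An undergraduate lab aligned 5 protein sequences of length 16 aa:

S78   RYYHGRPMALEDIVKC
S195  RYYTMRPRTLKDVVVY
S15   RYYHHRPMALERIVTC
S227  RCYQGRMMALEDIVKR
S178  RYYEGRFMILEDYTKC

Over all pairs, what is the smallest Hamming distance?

Pairwise Hamming distances:
  S78 vs S195: 8
  S78 vs S15: 3
  S78 vs S227: 4
  S78 vs S178: 5
  S195 vs S15: 9
  S195 vs S227: 10
  S195 vs S178: 10
  S15 vs S227: 7
  S15 vs S178: 8
  S227 vs S178: 7
The smallest is 3, between S78 and S15.

3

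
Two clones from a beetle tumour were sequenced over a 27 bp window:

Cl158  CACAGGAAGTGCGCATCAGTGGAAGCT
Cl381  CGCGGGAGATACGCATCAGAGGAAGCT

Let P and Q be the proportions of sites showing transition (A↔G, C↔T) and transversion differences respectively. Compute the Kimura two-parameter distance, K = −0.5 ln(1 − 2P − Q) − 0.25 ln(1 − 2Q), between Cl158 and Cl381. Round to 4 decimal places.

Differing sites — 2:A/G (Ti); 4:A/G (Ti); 8:A/G (Ti); 9:G/A (Ti); 11:G/A (Ti); 20:T/A (Tv).
Of the 6 differences, 5 transitions and 1 transversion over 27 sites: P = 5/27 = 0.185185, Q = 1/27 = 0.037037.
d = −0.5·ln(0.592593) − 0.25·ln(0.925926) = −0.5·(-0.523247) − 0.25·(-0.076961) = 0.2809.

0.2809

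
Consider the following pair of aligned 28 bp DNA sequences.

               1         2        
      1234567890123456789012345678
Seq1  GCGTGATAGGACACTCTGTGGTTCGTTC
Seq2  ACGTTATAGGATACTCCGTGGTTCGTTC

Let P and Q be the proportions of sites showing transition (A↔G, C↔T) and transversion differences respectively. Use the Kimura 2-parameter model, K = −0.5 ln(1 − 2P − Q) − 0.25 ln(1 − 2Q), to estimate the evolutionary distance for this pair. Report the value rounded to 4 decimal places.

0.1624

The sequences differ at positions 1 (G/A, transition), 5 (G/T, transversion), 12 (C/T, transition), 17 (T/C, transition).
Of the 4 differences, 3 transitions and 1 transversion over 28 sites: P = 3/28 = 0.107143, Q = 1/28 = 0.035714.
d = −0.5·ln(0.750000) − 0.25·ln(0.928572) = −0.5·(-0.287682) − 0.25·(-0.074107) = 0.1624.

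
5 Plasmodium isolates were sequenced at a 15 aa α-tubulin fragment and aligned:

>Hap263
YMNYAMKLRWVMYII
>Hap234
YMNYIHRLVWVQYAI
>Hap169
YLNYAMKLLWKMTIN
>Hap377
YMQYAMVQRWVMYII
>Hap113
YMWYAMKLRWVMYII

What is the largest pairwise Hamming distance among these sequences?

Pairwise Hamming distances:
  Hap263 vs Hap234: 6
  Hap263 vs Hap169: 5
  Hap263 vs Hap377: 3
  Hap263 vs Hap113: 1
  Hap234 vs Hap169: 10
  Hap234 vs Hap377: 8
  Hap234 vs Hap113: 7
  Hap169 vs Hap377: 8
  Hap169 vs Hap113: 6
  Hap377 vs Hap113: 3
The largest is 10, between Hap234 and Hap169.

10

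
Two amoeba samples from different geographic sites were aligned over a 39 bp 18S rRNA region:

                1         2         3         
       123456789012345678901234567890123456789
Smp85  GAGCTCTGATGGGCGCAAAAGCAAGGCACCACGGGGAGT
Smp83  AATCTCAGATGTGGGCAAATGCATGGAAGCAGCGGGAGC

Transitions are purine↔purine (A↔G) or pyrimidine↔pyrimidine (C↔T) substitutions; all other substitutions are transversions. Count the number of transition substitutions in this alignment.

Differing sites — 1:G/A (Ti); 3:G/T (Tv); 7:T/A (Tv); 12:G/T (Tv); 14:C/G (Tv); 20:A/T (Tv); 24:A/T (Tv); 27:C/A (Tv); 29:C/G (Tv); 32:C/G (Tv); 33:G/C (Tv); 39:T/C (Ti).
Of the 12 differences, 2 transitions and 10 transversions, so the answer is 2.

2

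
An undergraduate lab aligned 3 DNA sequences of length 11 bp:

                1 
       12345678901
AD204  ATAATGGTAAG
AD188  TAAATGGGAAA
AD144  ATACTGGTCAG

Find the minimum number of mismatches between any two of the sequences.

Pairwise Hamming distances:
  AD204 vs AD188: 4
  AD204 vs AD144: 2
  AD188 vs AD144: 6
The smallest is 2, between AD204 and AD144.

2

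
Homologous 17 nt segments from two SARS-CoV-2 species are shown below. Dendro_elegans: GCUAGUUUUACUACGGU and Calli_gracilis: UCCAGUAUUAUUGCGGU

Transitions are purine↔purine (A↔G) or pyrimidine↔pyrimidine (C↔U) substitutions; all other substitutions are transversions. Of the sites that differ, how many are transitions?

3

The sequences differ at positions 1 (G/U, transversion), 3 (U/C, transition), 7 (U/A, transversion), 11 (C/U, transition), 13 (A/G, transition).
Of the 5 differences, 3 transitions and 2 transversions, so the answer is 3.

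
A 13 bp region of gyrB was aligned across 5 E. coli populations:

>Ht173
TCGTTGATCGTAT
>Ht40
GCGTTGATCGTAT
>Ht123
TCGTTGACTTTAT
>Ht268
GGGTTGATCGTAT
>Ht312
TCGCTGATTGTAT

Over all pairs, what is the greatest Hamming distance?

5

Pairwise Hamming distances:
  Ht173 vs Ht40: 1
  Ht173 vs Ht123: 3
  Ht173 vs Ht268: 2
  Ht173 vs Ht312: 2
  Ht40 vs Ht123: 4
  Ht40 vs Ht268: 1
  Ht40 vs Ht312: 3
  Ht123 vs Ht268: 5
  Ht123 vs Ht312: 3
  Ht268 vs Ht312: 4
The largest is 5, between Ht123 and Ht268.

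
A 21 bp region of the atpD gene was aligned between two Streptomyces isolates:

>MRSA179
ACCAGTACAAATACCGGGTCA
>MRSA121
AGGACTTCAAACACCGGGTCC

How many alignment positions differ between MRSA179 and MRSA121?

6

Differing sites — 2:C/G; 3:C/G; 5:G/C; 7:A/T; 12:T/C; 21:A/C.
That gives 6 mismatches out of 21 aligned sites, so the Hamming distance is 6.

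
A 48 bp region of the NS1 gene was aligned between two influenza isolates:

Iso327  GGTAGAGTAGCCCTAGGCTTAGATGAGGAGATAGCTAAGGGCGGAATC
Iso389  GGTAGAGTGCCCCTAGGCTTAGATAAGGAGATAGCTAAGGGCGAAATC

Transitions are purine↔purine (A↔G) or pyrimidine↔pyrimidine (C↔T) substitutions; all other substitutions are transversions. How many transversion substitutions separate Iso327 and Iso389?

1

The sequences differ at positions 9 (A/G, transition), 10 (G/C, transversion), 25 (G/A, transition), 44 (G/A, transition).
Of the 4 differences, 3 transitions and 1 transversion, so the answer is 1.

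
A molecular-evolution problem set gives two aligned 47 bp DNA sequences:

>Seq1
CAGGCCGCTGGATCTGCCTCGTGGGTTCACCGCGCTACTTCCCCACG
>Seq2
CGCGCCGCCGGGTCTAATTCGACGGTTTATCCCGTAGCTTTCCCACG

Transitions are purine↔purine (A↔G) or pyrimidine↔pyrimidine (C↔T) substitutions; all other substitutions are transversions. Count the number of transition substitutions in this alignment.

Differing sites — 2:A/G (Ti); 3:G/C (Tv); 9:T/C (Ti); 12:A/G (Ti); 16:G/A (Ti); 17:C/A (Tv); 18:C/T (Ti); 22:T/A (Tv); 23:G/C (Tv); 28:C/T (Ti); 30:C/T (Ti); 32:G/C (Tv); 35:C/T (Ti); 36:T/A (Tv); 37:A/G (Ti); 41:C/T (Ti).
Of the 16 differences, 10 transitions and 6 transversions, so the answer is 10.

10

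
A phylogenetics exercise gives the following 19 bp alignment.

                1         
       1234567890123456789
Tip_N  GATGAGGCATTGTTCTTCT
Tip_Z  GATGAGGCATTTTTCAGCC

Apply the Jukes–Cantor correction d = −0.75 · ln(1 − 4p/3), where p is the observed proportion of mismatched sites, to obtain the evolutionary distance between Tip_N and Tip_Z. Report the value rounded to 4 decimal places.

The sequences differ at positions 12 (G/T), 16 (T/A), 17 (T/G), 19 (T/C).
p = 4/19 = 0.210526.
d = −0.75 · ln(1 − (4/3)·0.210526) = −0.75 · ln(0.719299) = −0.75 · (-0.329478) = 0.2471.

0.2471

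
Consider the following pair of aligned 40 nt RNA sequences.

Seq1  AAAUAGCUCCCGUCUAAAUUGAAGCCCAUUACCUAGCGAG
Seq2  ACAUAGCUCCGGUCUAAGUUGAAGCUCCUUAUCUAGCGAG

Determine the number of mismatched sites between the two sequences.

The sequences differ at positions 2 (A/C), 11 (C/G), 18 (A/G), 26 (C/U), 28 (A/C), 32 (C/U).
That gives 6 mismatches out of 40 aligned sites, so the Hamming distance is 6.

6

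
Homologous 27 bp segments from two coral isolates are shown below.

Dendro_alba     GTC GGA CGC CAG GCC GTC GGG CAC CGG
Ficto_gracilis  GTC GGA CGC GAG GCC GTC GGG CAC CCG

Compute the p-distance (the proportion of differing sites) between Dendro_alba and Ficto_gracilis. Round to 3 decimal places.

The sequences differ at positions 10 (C/G), 26 (G/C).
There are 2 differences over 27 sites, so p = 2/27 = 0.074.

0.074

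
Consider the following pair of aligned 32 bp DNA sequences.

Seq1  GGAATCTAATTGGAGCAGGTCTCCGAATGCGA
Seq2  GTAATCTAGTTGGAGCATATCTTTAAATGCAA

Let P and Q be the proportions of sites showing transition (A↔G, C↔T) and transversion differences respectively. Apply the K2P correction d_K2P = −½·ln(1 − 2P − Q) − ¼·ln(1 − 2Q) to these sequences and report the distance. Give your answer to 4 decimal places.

0.3211

The sequences differ at positions 2 (G/T, transversion), 9 (A/G, transition), 18 (G/T, transversion), 19 (G/A, transition), 23 (C/T, transition), 24 (C/T, transition), 25 (G/A, transition), 31 (G/A, transition).
Of the 8 differences, 6 transitions and 2 transversions over 32 sites: P = 6/32 = 0.187500, Q = 2/32 = 0.062500.
d = −0.5·ln(0.562500) − 0.25·ln(0.875000) = −0.5·(-0.575364) − 0.25·(-0.133531) = 0.3211.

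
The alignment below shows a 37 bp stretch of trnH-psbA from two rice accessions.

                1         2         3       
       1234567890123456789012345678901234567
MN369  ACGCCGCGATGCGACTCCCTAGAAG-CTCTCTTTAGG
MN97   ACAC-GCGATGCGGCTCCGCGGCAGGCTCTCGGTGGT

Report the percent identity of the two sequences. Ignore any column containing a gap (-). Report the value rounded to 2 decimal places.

71.43%

Excluding the 2 gap columns leaves 35 comparable sites.
Differing sites — 3:G/A; 14:A/G; 19:C/G; 20:T/C; 21:A/G; 23:A/C; 32:T/G; 33:T/G; 35:A/G; 37:G/T.
25 of the 35 comparable sites match, so the percent identity is 25/35 × 100 = 71.43%.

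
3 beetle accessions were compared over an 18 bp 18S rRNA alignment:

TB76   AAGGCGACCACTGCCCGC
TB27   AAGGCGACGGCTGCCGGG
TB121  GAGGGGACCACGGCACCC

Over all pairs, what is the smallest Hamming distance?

4

Pairwise Hamming distances:
  TB76 vs TB27: 4
  TB76 vs TB121: 5
  TB27 vs TB121: 9
The smallest is 4, between TB76 and TB27.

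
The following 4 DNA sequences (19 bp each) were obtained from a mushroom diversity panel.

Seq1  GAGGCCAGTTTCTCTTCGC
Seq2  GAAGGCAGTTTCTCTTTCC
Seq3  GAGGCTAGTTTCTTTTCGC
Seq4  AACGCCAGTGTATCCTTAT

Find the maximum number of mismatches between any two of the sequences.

10

Pairwise Hamming distances:
  Seq1 vs Seq2: 4
  Seq1 vs Seq3: 2
  Seq1 vs Seq4: 8
  Seq2 vs Seq3: 6
  Seq2 vs Seq4: 8
  Seq3 vs Seq4: 10
The largest is 10, between Seq3 and Seq4.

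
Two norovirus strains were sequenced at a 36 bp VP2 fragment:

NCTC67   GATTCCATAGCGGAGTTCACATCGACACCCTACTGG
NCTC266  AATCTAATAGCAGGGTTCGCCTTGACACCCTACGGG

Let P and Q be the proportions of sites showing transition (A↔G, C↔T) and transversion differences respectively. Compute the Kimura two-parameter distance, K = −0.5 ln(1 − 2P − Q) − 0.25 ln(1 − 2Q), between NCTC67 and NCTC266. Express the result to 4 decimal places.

0.3651

Mismatches occur at site 1 (G/A, transition), site 4 (T/C, transition), site 5 (C/T, transition), site 6 (C/A, transversion), site 12 (G/A, transition), site 14 (A/G, transition), site 19 (A/G, transition), site 21 (A/C, transversion), site 23 (C/T, transition), site 34 (T/G, transversion).
Of the 10 differences, 7 transitions and 3 transversions over 36 sites: P = 7/36 = 0.194444, Q = 3/36 = 0.083333.
d = −0.5·ln(0.527779) − 0.25·ln(0.833334) = −0.5·(-0.639078) − 0.25·(-0.182321) = 0.3651.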